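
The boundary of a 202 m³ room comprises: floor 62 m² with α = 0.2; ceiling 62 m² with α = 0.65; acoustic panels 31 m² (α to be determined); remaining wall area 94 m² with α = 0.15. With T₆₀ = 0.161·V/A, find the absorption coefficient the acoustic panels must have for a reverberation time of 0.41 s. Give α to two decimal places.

0.40

Required total absorption A = 0.161·202/0.41 = 79.32 m².
Absorption from the other surfaces = 62·0.2 + 62·0.65 + 94·0.15 = 66.80 m², so the acoustic panels must supply 12.52 m² over 31 m².
α = 12.52/31 = 0.404.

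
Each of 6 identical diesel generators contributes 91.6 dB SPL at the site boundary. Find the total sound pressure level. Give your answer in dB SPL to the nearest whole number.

99 dB SPL

N identical incoherent sources raise the level by 10·log₁₀ N.
L_total = 91.6 + 10·log₁₀(6) = 91.6 + 7.782 = 99.38 dB SPL.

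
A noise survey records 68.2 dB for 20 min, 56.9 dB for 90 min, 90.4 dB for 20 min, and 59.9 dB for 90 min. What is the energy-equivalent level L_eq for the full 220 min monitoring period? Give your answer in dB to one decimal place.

L_eq = 10·log₁₀[(1/T)·Σ tᵢ·10^(Lᵢ/10)] with T = 220 min.
Σ tᵢ·10^(Lᵢ/10) = 20·10^(68.2/10) + 90·10^(56.9/10) + 20·10^(90.4/10) + 90·10^(59.9/10) = 2.219e+10.
L_eq = 10·log₁₀(2.219e+10/220) = 80.04 dB.

80.0 dB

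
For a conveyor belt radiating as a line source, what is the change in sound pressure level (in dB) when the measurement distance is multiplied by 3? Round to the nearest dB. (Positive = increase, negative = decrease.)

-5 dB

Line-source spreading: ΔL = −10·log₁₀(r₂/r₁).
ΔL = −10·log₁₀(3) = -4.77 dB.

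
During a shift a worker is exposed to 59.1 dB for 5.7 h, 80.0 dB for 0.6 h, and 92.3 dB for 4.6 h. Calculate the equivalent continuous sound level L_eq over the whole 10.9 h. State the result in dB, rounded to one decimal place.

88.6 dB

Weight each interval's intensity by its duration and average over T = 10.9 h:
Σ tᵢ·10^(Lᵢ/10) = 5.7·10^(59.1/10) + 0.6·10^(80.0/10) + 4.6·10^(92.3/10) = 7.877e+09.
L_eq = 10·log₁₀(7.877e+09/10.9) = 88.59 dB.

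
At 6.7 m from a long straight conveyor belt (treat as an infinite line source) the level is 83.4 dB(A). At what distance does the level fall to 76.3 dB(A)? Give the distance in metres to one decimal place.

The 7.1 dB drop corresponds to a distance ratio of 10^(7.1/10) for a line source.
r₂ = 6.7·10^((83.4−76.3)/10) = 6.7·10^(7.1/10) = 34.36 m.

34.4 m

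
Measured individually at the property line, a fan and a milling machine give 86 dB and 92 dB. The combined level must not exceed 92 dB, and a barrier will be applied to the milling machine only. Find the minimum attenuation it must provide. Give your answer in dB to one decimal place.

1.3 dB

The untreated sources together contribute 10^(86/10) = 3.981e+08, i.e. 86.00 dB.
To meet 92 dB overall, the treated milling machine may contribute at most 10^(92/10) − 3.981e+08 = 1.187e+09, i.e. 90.74 dB.
Required insertion loss = 92 − 90.74 = 1.26 dB.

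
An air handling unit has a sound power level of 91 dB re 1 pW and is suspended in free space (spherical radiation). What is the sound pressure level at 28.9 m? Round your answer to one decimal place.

Free-field spherical radiation: L_p = L_w − 10·log₁₀(4π·r²), r = 28.9 m.
4π·r² = 1.05e+04 m², 10·log₁₀ of that is 40.210 dB.
L_p = 91 − 40.210 = 50.79 dB.

50.8 dB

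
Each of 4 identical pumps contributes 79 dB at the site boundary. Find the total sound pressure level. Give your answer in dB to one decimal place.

L_total = L₁ + 10·log₁₀ N for N identical incoherent sources.
L_total = 79 + 10·log₁₀(4) = 79 + 6.021 = 85.02 dB.

85.0 dB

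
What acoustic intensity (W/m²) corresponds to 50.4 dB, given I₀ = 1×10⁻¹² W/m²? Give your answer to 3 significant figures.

1.10e-07 W/m²

I/I₀ = 10^(50.4/10) = 1.096e+05, so I = 1.096e+05 × 10⁻¹² W/m².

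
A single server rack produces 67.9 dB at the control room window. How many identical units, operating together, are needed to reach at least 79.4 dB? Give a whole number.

The shortfall is 79.4 − 67.9 = 11.5 dB, and N units add 10·log₁₀ N, so need 10·log₁₀ N ≥ 11.5.
N ≥ 10^(11.5/10) = 14.125, so N = 15.

15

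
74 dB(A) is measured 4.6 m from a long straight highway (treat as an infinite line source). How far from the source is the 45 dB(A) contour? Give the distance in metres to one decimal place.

For a line source L₁ − L₂ = 10·log₁₀(r₂/r₁), so r₂ = r₁·10^((L₁−L₂)/10).
r₂ = 4.6·10^((74−45)/10) = 4.6·10^(29.0/10) = 3653.91 m.

3653.9 m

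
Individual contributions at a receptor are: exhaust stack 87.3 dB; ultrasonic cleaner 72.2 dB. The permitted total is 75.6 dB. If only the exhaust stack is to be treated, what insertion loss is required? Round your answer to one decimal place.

14.4 dB

The untreated sources together contribute 10^(72.2/10) = 1.660e+07, i.e. 72.20 dB.
The limit corresponds to 10^(75.6/10) = 3.631e+07; subtracting the fixed part leaves 1.971e+07 for the exhaust stack, i.e. 72.95 dB.
So the exhaust stack must be reduced from 87.3 to 72.95 dB: IL = 14.35 dB.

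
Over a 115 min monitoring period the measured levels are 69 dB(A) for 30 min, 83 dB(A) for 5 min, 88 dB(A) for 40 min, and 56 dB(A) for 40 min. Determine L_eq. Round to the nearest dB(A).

Weight each interval's intensity by its duration and average over T = 115 min:
Σ tᵢ·10^(Lᵢ/10) = 30·10^(69/10) + 5·10^(83/10) + 40·10^(88/10) + 40·10^(56/10) = 2.649e+10.
L_eq = 10·log₁₀(2.649e+10/115) = 83.62 dB(A).

84 dB(A)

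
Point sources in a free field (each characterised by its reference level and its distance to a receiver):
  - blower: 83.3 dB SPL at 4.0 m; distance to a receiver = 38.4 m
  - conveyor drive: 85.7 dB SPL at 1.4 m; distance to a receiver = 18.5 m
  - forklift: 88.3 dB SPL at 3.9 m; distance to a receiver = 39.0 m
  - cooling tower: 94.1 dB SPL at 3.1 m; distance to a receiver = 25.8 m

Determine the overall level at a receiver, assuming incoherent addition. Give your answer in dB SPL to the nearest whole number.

77 dB SPL

First find each source's level at the receiver (point-source: −20·log₁₀(r/r_ref)), then combine on an intensity basis.
blower: 83.3 − 20·log₁₀(38.4/4.0) = 83.3 − 19.65 = 63.65 dB SPL.
conveyor drive: 85.7 − 20·log₁₀(18.5/1.4) = 85.7 − 22.42 = 63.28 dB SPL.
forklift: 88.3 − 20·log₁₀(39.0/3.9) = 88.3 − 20.00 = 68.30 dB SPL.
cooling tower: 94.1 − 20·log₁₀(25.8/3.1) = 94.1 − 18.41 = 75.69 dB SPL.
Σ 10^(L/10) = 4.832e+07 → L_total = 10·log₁₀(4.832e+07) = 76.84 dB SPL.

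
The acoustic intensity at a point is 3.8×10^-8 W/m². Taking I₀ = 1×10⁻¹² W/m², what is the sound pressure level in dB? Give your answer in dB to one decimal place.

45.8 dB

L = 10·log₁₀(I/I₀) = 10·log₁₀(3.8×10^-8/10⁻¹²) = 10·log₁₀(3.8×10^4).
L = 10·(0.5798 + 4) = 45.80 dB.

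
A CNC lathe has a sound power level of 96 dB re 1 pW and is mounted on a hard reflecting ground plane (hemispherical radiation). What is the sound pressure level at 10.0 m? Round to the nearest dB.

68 dB

The power spreads over a hemisphere of area 2π·r², so L_p = L_w − 10·log₁₀(2π·r²).
2π·r² = 628.3 m², 10·log₁₀ of that is 27.982 dB.
L_p = 96 − 27.982 = 68.02 dB.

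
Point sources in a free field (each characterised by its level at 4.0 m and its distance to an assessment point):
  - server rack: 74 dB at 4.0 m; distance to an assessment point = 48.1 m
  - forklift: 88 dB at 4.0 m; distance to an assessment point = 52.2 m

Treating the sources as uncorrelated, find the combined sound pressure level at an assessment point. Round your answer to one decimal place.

Apply inverse-square spreading to bring every level to the receiver, then sum 10^(L/10).
server rack: 74 − 20·log₁₀(48.1/4.0) = 74 − 21.60 = 52.40 dB.
forklift: 88 − 20·log₁₀(52.2/4.0) = 88 − 22.31 = 65.69 dB.
Σ 10^(L/10) = 3.879e+06 → L_total = 10·log₁₀(3.879e+06) = 65.89 dB.

65.9 dB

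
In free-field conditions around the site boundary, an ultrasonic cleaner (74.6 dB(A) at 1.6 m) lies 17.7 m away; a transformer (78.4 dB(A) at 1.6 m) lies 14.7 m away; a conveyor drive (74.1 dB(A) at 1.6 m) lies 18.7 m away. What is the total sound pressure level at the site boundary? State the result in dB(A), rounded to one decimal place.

Apply inverse-square spreading to bring every level to the receiver, then sum 10^(L/10).
ultrasonic cleaner: 74.6 − 20·log₁₀(17.7/1.6) = 74.6 − 20.88 = 53.72 dB(A).
transformer: 78.4 − 20·log₁₀(14.7/1.6) = 78.4 − 19.26 = 59.14 dB(A).
conveyor drive: 74.1 − 20·log₁₀(18.7/1.6) = 74.1 − 21.35 = 52.75 dB(A).
Σ 10^(L/10) = 1.243e+06 → L_total = 10·log₁₀(1.243e+06) = 60.95 dB(A).

60.9 dB(A)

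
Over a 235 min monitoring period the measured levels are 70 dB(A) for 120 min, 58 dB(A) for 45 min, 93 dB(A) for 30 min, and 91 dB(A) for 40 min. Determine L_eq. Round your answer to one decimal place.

86.8 dB(A)

L_eq = 10·log₁₀[(1/T)·Σ tᵢ·10^(Lᵢ/10)] with T = 235 min.
Σ tᵢ·10^(Lᵢ/10) = 120·10^(70/10) + 45·10^(58/10) + 30·10^(93/10) + 40·10^(91/10) = 1.114e+11.
L_eq = 10·log₁₀(1.114e+11/235) = 86.76 dB(A).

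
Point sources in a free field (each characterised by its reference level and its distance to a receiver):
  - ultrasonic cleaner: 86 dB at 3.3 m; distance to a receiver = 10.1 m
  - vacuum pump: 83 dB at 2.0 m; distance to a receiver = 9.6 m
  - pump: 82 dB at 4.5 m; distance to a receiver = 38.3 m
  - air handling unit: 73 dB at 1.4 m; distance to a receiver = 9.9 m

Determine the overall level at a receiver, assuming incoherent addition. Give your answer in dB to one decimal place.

First find each source's level at the receiver (point-source: −20·log₁₀(r/r_ref)), then combine on an intensity basis.
ultrasonic cleaner: 86 − 20·log₁₀(10.1/3.3) = 86 − 9.72 = 76.28 dB.
vacuum pump: 83 − 20·log₁₀(9.6/2.0) = 83 − 13.62 = 69.38 dB.
pump: 82 − 20·log₁₀(38.3/4.5) = 82 − 18.60 = 63.40 dB.
air handling unit: 73 − 20·log₁₀(9.9/1.4) = 73 − 16.99 = 56.01 dB.
Σ 10^(L/10) = 5.375e+07 → L_total = 10·log₁₀(5.375e+07) = 77.30 dB.

77.3 dB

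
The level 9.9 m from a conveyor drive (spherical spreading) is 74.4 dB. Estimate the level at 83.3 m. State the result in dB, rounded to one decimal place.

For a point source, L₂ = L₁ − 20·log₁₀(r₂/r₁).
L₂ = 74.4 − 20·log₁₀(83.3/9.9) = 74.4 − 18.500 = 55.90 dB.

55.9 dB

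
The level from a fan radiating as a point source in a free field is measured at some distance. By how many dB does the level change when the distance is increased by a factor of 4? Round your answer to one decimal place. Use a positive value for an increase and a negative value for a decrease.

-12.0 dB

With spherical spreading the level changes by −20·log₁₀(r₂/r₁).
ΔL = −20·log₁₀(4) = -12.04 dB.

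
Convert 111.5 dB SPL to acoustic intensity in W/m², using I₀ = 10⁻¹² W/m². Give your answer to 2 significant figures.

0.14 W/m²

I/I₀ = 10^(111.5/10) = 1.413e+11, so I = 1.413e+11 × 10⁻¹² W/m².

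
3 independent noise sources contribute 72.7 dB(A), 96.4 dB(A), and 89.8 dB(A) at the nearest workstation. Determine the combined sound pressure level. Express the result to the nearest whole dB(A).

97 dB(A)

Incoherent sources combine by intensity addition: L_total = 10·log₁₀(Σ 10^(L_i/10)).
Σ 10^(L/10) = 10^(72.7/10) + 10^(96.4/10) + 10^(89.8/10) = 5.339e+09.
L_total = 10·log₁₀(5.339e+09) = 97.27 dB(A).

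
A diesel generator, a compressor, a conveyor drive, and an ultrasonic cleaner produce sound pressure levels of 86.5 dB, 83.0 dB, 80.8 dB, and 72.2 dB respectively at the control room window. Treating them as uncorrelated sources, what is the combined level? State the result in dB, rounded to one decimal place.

Incoherent sources combine by intensity addition: L_total = 10·log₁₀(Σ 10^(L_i/10)).
Σ 10^(L/10) = 10^(86.5/10) + 10^(83.0/10) + 10^(80.8/10) + 10^(72.2/10) = 7.830e+08.
L_total = 10·log₁₀(7.830e+08) = 88.94 dB.

88.9 dB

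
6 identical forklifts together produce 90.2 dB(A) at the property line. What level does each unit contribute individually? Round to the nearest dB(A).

Dividing the total intensity by 6 lowers the level by 10·log₁₀ 6 = 7.782 dB: L₁ = 90.2 − 7.782.

82 dB(A)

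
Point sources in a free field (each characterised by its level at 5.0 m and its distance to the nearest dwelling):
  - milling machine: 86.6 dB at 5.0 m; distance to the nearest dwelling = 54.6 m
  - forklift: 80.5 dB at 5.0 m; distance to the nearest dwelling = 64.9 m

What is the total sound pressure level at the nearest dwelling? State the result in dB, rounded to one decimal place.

66.5 dB

First find each source's level at the receiver (point-source: −20·log₁₀(r/r_ref)), then combine on an intensity basis.
milling machine: 86.6 − 20·log₁₀(54.6/5.0) = 86.6 − 20.76 = 65.84 dB.
forklift: 80.5 − 20·log₁₀(64.9/5.0) = 80.5 − 22.27 = 58.23 dB.
Σ 10^(L/10) = 4.499e+06 → L_total = 10·log₁₀(4.499e+06) = 66.53 dB.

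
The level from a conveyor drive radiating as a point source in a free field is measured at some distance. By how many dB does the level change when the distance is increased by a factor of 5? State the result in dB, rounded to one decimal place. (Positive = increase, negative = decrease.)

With spherical spreading the level changes by −20·log₁₀(r₂/r₁).
ΔL = −20·log₁₀(5) = -13.98 dB.

-14.0 dB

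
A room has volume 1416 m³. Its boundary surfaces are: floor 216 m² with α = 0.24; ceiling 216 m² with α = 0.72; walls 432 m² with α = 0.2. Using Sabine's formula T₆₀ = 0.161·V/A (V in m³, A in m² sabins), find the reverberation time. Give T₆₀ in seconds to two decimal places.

0.78 s

Total absorption A = 216·0.24 + 216·0.72 + 432·0.2 = 293.76 m² sabins.
T₆₀ = 0.161 × 1416 / 293.76 = 0.776 s.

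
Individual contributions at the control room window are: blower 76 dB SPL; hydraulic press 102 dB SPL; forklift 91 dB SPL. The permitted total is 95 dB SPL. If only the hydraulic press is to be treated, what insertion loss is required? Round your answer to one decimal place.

9.3 dB

Everything except the hydraulic press sums to 10^(76/10) + 10^(91/10) = 1.299e+09 in linear terms, 91.14 dB SPL.
To meet 95 dB SPL overall, the treated hydraulic press may contribute at most 10^(95/10) − 1.299e+09 = 1.864e+09, i.e. 92.70 dB SPL.
Required insertion loss = 102 − 92.70 = 9.30 dB.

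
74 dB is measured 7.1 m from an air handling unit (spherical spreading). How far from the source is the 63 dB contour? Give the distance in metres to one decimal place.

25.2 m

For a point source L₁ − L₂ = 20·log₁₀(r₂/r₁), so r₂ = r₁·10^((L₁−L₂)/20).
r₂ = 7.1·10^((74−63)/20) = 7.1·10^(11.0/20) = 25.19 m.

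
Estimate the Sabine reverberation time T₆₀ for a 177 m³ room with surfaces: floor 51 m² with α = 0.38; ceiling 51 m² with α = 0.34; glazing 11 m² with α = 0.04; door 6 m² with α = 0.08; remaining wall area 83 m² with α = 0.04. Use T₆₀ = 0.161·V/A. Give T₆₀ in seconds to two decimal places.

0.70 s

A = Σ Sᵢαᵢ = 51·0.38 + 51·0.34 + 11·0.04 + 6·0.08 + 83·0.04 = 40.96 m².
T₆₀ = 0.161·V/A = 0.161·177/40.96 = 0.696 s.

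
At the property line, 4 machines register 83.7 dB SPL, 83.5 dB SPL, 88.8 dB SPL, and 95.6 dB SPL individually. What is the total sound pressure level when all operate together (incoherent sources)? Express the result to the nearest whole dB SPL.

97 dB SPL

For uncorrelated sources the intensities add, so convert each level to linear form, sum, and take 10·log₁₀ of the total.
Σ 10^(L/10) = 10^(83.7/10) + 10^(83.5/10) + 10^(88.8/10) + 10^(95.6/10) = 4.848e+09.
L_total = 10·log₁₀(4.848e+09) = 96.86 dB SPL.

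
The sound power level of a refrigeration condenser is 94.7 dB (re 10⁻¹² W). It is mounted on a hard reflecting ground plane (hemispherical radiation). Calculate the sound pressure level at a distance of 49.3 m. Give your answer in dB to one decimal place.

52.9 dB

Free-field hemispherical radiation: L_p = L_w − 10·log₁₀(2π·r²), r = 49.3 m.
2π·r² = 1.527e+04 m², 10·log₁₀ of that is 41.839 dB.
L_p = 94.7 − 41.839 = 52.86 dB.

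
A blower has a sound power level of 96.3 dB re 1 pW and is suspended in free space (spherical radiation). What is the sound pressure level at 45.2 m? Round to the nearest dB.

L_p = L_w − 10·log₁₀(4π·r²) with r = 45.2 m.
4π·r² = 2.567e+04 m², 10·log₁₀ of that is 44.095 dB.
L_p = 96.3 − 44.095 = 52.21 dB.

52 dB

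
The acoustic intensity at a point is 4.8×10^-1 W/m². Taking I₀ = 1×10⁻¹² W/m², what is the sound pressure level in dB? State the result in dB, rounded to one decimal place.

L = 10·log₁₀(I/I₀) = 10·log₁₀(4.8×10^-1/10⁻¹²) = 10·log₁₀(4.8×10^11).
L = 10·(0.6812 + 11) = 116.81 dB.

116.8 dB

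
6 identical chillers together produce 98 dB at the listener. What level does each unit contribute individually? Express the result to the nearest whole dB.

6 equal contributions raise the level by 10·log₁₀ 6 = 7.782 dB, so each unit alone gives 98 − 7.782.

90 dB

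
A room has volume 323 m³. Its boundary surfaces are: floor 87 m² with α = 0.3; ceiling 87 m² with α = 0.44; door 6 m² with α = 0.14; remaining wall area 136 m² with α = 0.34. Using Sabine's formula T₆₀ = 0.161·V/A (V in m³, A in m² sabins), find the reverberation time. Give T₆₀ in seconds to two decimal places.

A = Σ Sᵢαᵢ = 87·0.3 + 87·0.44 + 6·0.14 + 136·0.34 = 111.46 m².
T₆₀ = 0.161·V/A = 0.161·323/111.46 = 0.467 s.

0.47 s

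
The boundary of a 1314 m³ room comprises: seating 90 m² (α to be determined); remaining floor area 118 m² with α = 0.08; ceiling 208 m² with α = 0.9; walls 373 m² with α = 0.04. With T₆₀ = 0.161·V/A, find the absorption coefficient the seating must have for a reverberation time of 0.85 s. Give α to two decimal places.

From T₆₀ = 0.161·V/A, the target T₆₀ = 0.85 s needs A = 0.161·1314/0.85 = 248.89 m².
Absorption from the other surfaces = 118·0.08 + 208·0.9 + 373·0.04 = 211.56 m², so the seating must supply 37.33 m² over 90 m².
α = 37.33/90 = 0.415.

0.41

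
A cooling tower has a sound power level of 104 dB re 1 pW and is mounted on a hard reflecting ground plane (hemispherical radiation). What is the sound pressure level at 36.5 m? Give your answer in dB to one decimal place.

Free-field hemispherical radiation: L_p = L_w − 10·log₁₀(2π·r²), r = 36.5 m.
2π·r² = 8371 m², 10·log₁₀ of that is 39.228 dB.
L_p = 104 − 39.228 = 64.77 dB.

64.8 dB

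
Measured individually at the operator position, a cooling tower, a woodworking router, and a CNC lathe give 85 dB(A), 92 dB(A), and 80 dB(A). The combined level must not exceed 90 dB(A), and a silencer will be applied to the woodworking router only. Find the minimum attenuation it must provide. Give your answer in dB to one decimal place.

4.3 dB

Everything except the woodworking router sums to 10^(85/10) + 10^(80/10) = 4.162e+08 in linear terms, 86.19 dB(A).
To meet 90 dB(A) overall, the treated woodworking router may contribute at most 10^(90/10) − 4.162e+08 = 5.838e+08, i.e. 87.66 dB(A).
Required insertion loss = 92 − 87.66 = 4.34 dB.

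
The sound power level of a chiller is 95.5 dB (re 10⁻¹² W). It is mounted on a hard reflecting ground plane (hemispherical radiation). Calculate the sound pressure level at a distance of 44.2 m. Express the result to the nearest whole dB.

55 dB

Free-field hemispherical radiation: L_p = L_w − 10·log₁₀(2π·r²), r = 44.2 m.
2π·r² = 1.228e+04 m², 10·log₁₀ of that is 40.890 dB.
L_p = 95.5 − 40.890 = 54.61 dB.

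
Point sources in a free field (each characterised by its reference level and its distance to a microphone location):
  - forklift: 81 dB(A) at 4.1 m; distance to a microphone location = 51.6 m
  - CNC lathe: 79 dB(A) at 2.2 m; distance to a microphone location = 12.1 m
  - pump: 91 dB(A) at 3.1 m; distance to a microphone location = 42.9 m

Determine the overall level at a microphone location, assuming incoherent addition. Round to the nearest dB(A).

Apply inverse-square spreading to bring every level to the receiver, then sum 10^(L/10).
forklift: 81 − 20·log₁₀(51.6/4.1) = 81 − 22.00 = 59.00 dB(A).
CNC lathe: 79 − 20·log₁₀(12.1/2.2) = 79 − 14.81 = 64.19 dB(A).
pump: 91 − 20·log₁₀(42.9/3.1) = 91 − 22.82 = 68.18 dB(A).
Σ 10^(L/10) = 9.994e+06 → L_total = 10·log₁₀(9.994e+06) = 70.00 dB(A).

70 dB(A)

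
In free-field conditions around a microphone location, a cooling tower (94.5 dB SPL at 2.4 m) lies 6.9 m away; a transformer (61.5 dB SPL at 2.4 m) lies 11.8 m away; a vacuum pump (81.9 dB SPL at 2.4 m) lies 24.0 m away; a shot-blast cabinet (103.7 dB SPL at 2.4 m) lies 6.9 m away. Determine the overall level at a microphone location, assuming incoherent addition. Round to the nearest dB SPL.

Apply inverse-square spreading to bring every level to the receiver, then sum 10^(L/10).
cooling tower: 94.5 − 20·log₁₀(6.9/2.4) = 94.5 − 9.17 = 85.33 dB SPL.
transformer: 61.5 − 20·log₁₀(11.8/2.4) = 61.5 − 13.83 = 47.67 dB SPL.
vacuum pump: 81.9 − 20·log₁₀(24.0/2.4) = 81.9 − 20.00 = 61.90 dB SPL.
shot-blast cabinet: 103.7 − 20·log₁₀(6.9/2.4) = 103.7 − 9.17 = 94.53 dB SPL.
Σ 10^(L/10) = 3.179e+09 → L_total = 10·log₁₀(3.179e+09) = 95.02 dB SPL.

95 dB SPL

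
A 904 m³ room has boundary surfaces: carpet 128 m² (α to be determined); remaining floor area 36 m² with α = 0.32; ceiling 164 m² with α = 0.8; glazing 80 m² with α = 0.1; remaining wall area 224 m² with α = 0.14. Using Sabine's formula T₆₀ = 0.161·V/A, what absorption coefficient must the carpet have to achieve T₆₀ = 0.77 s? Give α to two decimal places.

0.05

Required total absorption A = 0.161·904/0.77 = 189.02 m².
Absorption from the other surfaces = 36·0.32 + 164·0.8 + 80·0.1 + 224·0.14 = 182.08 m², so the carpet must supply 6.94 m² over 128 m².
α = 6.94/128 = 0.054.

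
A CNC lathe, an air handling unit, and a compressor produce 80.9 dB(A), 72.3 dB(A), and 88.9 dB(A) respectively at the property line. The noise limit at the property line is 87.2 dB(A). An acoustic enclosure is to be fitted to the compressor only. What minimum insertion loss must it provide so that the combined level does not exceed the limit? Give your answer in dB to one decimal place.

Everything except the compressor sums to 10^(80.9/10) + 10^(72.3/10) = 1.400e+08 in linear terms, 81.46 dB(A).
The limit corresponds to 10^(87.2/10) = 5.248e+08; subtracting the fixed part leaves 3.848e+08 for the compressor, i.e. 85.85 dB(A).
So the compressor must be reduced from 88.9 to 85.85 dB(A): IL = 3.05 dB.

3.0 dB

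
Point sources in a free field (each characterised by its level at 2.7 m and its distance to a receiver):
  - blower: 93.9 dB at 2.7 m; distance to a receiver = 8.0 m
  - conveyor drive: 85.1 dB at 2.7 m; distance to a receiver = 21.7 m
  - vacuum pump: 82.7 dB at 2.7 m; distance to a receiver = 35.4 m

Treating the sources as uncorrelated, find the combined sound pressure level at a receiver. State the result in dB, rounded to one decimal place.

84.6 dB

Apply inverse-square spreading to bring every level to the receiver, then sum 10^(L/10).
blower: 93.9 − 20·log₁₀(8.0/2.7) = 93.9 − 9.43 = 84.47 dB.
conveyor drive: 85.1 − 20·log₁₀(21.7/2.7) = 85.1 − 18.10 = 67.00 dB.
vacuum pump: 82.7 − 20·log₁₀(35.4/2.7) = 82.7 − 22.35 = 60.35 dB.
Σ 10^(L/10) = 2.857e+08 → L_total = 10·log₁₀(2.857e+08) = 84.56 dB.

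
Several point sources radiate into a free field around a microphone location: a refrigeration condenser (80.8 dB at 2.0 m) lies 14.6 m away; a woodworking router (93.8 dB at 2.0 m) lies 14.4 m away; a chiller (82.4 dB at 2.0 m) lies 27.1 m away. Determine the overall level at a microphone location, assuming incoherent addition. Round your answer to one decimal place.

76.9 dB

Propagate each source to the receiver with L = L_ref − 20·log₁₀(r/r_ref), then add intensities.
refrigeration condenser: 80.8 − 20·log₁₀(14.6/2.0) = 80.8 − 17.27 = 63.53 dB.
woodworking router: 93.8 − 20·log₁₀(14.4/2.0) = 93.8 − 17.15 = 76.65 dB.
chiller: 82.4 − 20·log₁₀(27.1/2.0) = 82.4 − 22.64 = 59.76 dB.
Σ 10^(L/10) = 4.948e+07 → L_total = 10·log₁₀(4.948e+07) = 76.94 dB.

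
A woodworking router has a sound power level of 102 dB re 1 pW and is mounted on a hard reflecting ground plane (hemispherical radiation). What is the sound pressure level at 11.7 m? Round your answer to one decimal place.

The power spreads over a hemisphere of area 2π·r², so L_p = L_w − 10·log₁₀(2π·r²).
2π·r² = 860.1 m², 10·log₁₀ of that is 29.346 dB.
L_p = 102 − 29.346 = 72.65 dB.

72.7 dB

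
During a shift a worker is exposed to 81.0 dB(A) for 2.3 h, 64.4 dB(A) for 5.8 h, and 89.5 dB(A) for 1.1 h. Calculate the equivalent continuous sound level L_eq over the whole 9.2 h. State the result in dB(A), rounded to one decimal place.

81.5 dB(A)

The energy average is taken in the linear domain: L_eq = 10·log₁₀[(Σ tᵢ·10^(Lᵢ/10))/T], T = 9.2 h.
Σ tᵢ·10^(Lᵢ/10) = 2.3·10^(81.0/10) + 5.8·10^(64.4/10) + 1.1·10^(89.5/10) = 1.286e+09.
L_eq = 10·log₁₀(1.286e+09/9.2) = 81.45 dB(A).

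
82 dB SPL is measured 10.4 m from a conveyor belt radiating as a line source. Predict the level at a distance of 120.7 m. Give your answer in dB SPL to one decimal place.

71.4 dB SPL

Line-source attenuation: ΔL = 10·log₁₀(r₂/r₁) = 10·log₁₀(120.7/10.4) = 10.647 dB.
L₂ = 82 − 10·log₁₀(120.7/10.4) = 82 − 10.647 = 71.35 dB SPL.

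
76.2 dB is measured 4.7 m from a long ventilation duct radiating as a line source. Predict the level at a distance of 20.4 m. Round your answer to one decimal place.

Cylindrical spreading from a line source gives a 10·log₁₀(r₂/r₁) drop.
L₂ = 76.2 − 10·log₁₀(20.4/4.7) = 76.2 − 6.375 = 69.82 dB.

69.8 dB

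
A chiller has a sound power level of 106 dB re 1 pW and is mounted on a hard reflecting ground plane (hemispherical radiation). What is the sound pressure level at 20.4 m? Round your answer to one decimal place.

The power spreads over a hemisphere of area 2π·r², so L_p = L_w − 10·log₁₀(2π·r²).
2π·r² = 2615 m², 10·log₁₀ of that is 34.174 dB.
L_p = 106 − 34.174 = 71.83 dB.

71.8 dB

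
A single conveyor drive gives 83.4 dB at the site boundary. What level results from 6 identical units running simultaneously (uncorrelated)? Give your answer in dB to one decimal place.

91.2 dB

With 6 equal, uncorrelated contributions the intensity is 6× that of one unit, giving a rise of 10·log₁₀ 6.
L_total = 83.4 + 10·log₁₀(6) = 83.4 + 7.782 = 91.18 dB.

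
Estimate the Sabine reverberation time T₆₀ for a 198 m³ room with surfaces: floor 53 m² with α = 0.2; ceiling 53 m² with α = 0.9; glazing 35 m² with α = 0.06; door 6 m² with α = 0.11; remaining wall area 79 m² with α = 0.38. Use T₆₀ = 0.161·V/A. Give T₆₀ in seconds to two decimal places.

A = Σ Sᵢαᵢ = 53·0.2 + 53·0.9 + 35·0.06 + 6·0.11 + 79·0.38 = 91.08 m².
T₆₀ = 0.161 × 198 / 91.08 = 0.350 s.

0.35 s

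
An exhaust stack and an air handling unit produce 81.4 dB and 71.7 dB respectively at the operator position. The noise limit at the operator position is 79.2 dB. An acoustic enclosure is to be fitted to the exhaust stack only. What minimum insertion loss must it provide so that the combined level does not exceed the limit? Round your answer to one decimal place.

3.1 dB

The untreated sources together contribute 10^(71.7/10) = 1.479e+07, i.e. 71.70 dB.
The limit corresponds to 10^(79.2/10) = 8.318e+07; subtracting the fixed part leaves 6.839e+07 for the exhaust stack, i.e. 78.35 dB.
So the exhaust stack must be reduced from 81.4 to 78.35 dB: IL = 3.05 dB.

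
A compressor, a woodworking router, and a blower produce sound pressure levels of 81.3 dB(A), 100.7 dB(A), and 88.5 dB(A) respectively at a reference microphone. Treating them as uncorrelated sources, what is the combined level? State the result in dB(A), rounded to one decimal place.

Incoherent sources combine by intensity addition: L_total = 10·log₁₀(Σ 10^(L_i/10)).
Σ 10^(L/10) = 10^(81.3/10) + 10^(100.7/10) + 10^(88.5/10) = 1.259e+10.
L_total = 10·log₁₀(1.259e+10) = 101.00 dB(A).

101.0 dB(A)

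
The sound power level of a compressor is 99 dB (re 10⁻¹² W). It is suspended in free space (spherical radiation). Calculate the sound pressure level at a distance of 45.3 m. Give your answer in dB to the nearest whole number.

The power spreads over a sphere of area 4π·r², so L_p = L_w − 10·log₁₀(4π·r²).
4π·r² = 2.579e+04 m², 10·log₁₀ of that is 44.114 dB.
L_p = 99 − 44.114 = 54.89 dB.

55 dB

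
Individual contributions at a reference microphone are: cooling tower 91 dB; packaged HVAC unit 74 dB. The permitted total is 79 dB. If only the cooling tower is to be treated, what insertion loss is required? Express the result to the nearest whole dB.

14 dB

The untreated sources together contribute 10^(74/10) = 2.512e+07, i.e. 74.00 dB.
The limit corresponds to 10^(79/10) = 7.943e+07; subtracting the fixed part leaves 5.431e+07 for the cooling tower, i.e. 77.35 dB.
Required insertion loss = 91 − 77.35 = 13.65 dB.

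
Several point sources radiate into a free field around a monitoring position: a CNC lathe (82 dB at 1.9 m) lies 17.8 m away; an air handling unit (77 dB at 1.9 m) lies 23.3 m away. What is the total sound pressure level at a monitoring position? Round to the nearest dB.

63 dB

First find each source's level at the receiver (point-source: −20·log₁₀(r/r_ref)), then combine on an intensity basis.
CNC lathe: 82 − 20·log₁₀(17.8/1.9) = 82 − 19.43 = 62.57 dB.
air handling unit: 77 − 20·log₁₀(23.3/1.9) = 77 − 21.77 = 55.23 dB.
Σ 10^(L/10) = 2.139e+06 → L_total = 10·log₁₀(2.139e+06) = 63.30 dB.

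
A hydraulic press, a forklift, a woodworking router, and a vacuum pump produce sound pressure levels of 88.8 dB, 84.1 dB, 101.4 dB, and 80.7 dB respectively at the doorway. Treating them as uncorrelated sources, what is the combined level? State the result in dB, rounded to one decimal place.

101.7 dB

For uncorrelated sources the intensities add, so convert each level to linear form, sum, and take 10·log₁₀ of the total.
Σ 10^(L/10) = 10^(88.8/10) + 10^(84.1/10) + 10^(101.4/10) + 10^(80.7/10) = 1.494e+10.
L_total = 10·log₁₀(1.494e+10) = 101.74 dB.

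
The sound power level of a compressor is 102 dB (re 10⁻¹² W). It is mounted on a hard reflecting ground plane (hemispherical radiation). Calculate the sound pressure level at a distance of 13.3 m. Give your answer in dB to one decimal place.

71.5 dB

The power spreads over a hemisphere of area 2π·r², so L_p = L_w − 10·log₁₀(2π·r²).
2π·r² = 1111 m², 10·log₁₀ of that is 30.459 dB.
L_p = 102 − 30.459 = 71.54 dB.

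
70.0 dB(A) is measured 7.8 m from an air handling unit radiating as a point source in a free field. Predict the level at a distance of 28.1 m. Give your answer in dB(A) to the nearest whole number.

For a point source, L₂ = L₁ − 20·log₁₀(r₂/r₁).
L₂ = 70.0 − 20·log₁₀(28.1/7.8) = 70.0 − 11.132 = 58.87 dB(A).

59 dB(A)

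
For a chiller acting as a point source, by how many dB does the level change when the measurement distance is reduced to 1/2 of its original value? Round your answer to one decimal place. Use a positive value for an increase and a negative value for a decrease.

With spherical spreading the level changes by −20·log₁₀(r₂/r₁).
ΔL = −20·log₁₀(0.5) = +6.02 dB.

+6.0 dB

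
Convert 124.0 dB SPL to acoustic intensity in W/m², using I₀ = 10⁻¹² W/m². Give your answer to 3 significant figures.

I = I₀·10^(L/10) = 10⁻¹² × 10^(124.0/10) = 10^(0.400).

2.51 W/m²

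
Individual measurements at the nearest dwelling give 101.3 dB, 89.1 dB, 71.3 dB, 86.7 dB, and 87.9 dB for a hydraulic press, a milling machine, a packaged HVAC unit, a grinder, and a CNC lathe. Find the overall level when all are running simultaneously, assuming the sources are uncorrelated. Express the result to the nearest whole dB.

102 dB

Incoherent sources combine by intensity addition: L_total = 10·log₁₀(Σ 10^(L_i/10)).
Σ 10^(L/10) = 10^(101.3/10) + 10^(89.1/10) + 10^(71.3/10) + 10^(86.7/10) + 10^(87.9/10) = 1.540e+10.
L_total = 10·log₁₀(1.540e+10) = 101.88 dB.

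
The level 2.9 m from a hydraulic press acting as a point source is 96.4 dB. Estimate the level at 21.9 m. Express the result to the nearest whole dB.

Spherical spreading from a point source gives a 20·log₁₀(r₂/r₁) drop.
L₂ = 96.4 − 20·log₁₀(21.9/2.9) = 96.4 − 17.561 = 78.84 dB.

79 dB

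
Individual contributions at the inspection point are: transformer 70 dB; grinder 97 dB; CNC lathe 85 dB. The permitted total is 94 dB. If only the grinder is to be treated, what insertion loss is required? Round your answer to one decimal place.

3.6 dB

Fixed contribution from the other sources: Σ 10^(L/10) = 10^(70/10) + 10^(85/10) = 3.262e+08 (85.14 dB).
To meet 94 dB overall, the treated grinder may contribute at most 10^(94/10) − 3.262e+08 = 2.186e+09, i.e. 93.40 dB.
Required insertion loss = 97 − 93.40 = 3.60 dB.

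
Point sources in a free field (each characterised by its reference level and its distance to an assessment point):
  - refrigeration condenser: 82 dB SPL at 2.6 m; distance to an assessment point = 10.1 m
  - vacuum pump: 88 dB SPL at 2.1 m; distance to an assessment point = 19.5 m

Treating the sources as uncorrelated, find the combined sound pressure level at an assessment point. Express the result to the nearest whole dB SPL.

73 dB SPL

Apply inverse-square spreading to bring every level to the receiver, then sum 10^(L/10).
refrigeration condenser: 82 − 20·log₁₀(10.1/2.6) = 82 − 11.79 = 70.21 dB SPL.
vacuum pump: 88 − 20·log₁₀(19.5/2.1) = 88 − 19.36 = 68.64 dB SPL.
Σ 10^(L/10) = 1.782e+07 → L_total = 10·log₁₀(1.782e+07) = 72.51 dB SPL.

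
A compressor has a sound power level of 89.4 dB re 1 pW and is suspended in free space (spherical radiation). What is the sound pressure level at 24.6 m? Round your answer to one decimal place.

Free-field spherical radiation: L_p = L_w − 10·log₁₀(4π·r²), r = 24.6 m.
4π·r² = 7605 m², 10·log₁₀ of that is 38.811 dB.
L_p = 89.4 − 38.811 = 50.59 dB.

50.6 dB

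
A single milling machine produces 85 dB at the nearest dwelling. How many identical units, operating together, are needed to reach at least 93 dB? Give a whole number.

N identical sources give L₁ + 10·log₁₀ N, so require 10·log₁₀ N ≥ 93 − 85 = 8.0 dB.
N ≥ 10^(8.0/10) = 6.310, so N = 7.

7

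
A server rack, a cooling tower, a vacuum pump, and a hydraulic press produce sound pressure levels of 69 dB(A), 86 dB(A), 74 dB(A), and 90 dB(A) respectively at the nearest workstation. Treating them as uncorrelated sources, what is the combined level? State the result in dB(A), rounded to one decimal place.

91.6 dB(A)

For uncorrelated sources the intensities add, so convert each level to linear form, sum, and take 10·log₁₀ of the total.
Σ 10^(L/10) = 10^(69/10) + 10^(86/10) + 10^(74/10) + 10^(90/10) = 1.431e+09.
L_total = 10·log₁₀(1.431e+09) = 91.56 dB(A).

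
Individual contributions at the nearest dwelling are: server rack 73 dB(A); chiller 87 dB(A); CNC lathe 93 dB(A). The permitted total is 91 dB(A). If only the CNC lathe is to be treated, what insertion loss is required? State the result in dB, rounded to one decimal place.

4.3 dB

The untreated sources together contribute 10^(73/10) + 10^(87/10) = 5.211e+08, i.e. 87.17 dB(A).
To meet 91 dB(A) overall, the treated CNC lathe may contribute at most 10^(91/10) − 5.211e+08 = 7.378e+08, i.e. 88.68 dB(A).
Required insertion loss = 93 − 88.68 = 4.32 dB.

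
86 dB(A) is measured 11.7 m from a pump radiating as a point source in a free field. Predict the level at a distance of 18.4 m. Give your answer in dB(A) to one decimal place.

82.1 dB(A)

Spherical spreading from a point source gives a 20·log₁₀(r₂/r₁) drop.
L₂ = 86 − 20·log₁₀(18.4/11.7) = 86 − 3.933 = 82.07 dB(A).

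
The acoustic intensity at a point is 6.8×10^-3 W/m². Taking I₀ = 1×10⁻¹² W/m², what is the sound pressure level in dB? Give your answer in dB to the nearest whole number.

98 dB

I/I₀ = 6.8×10^-3/10⁻¹² = 6.8×10^9, and L = 10·log₁₀(I/I₀).
L = 10·(0.8325 + 9) = 98.33 dB.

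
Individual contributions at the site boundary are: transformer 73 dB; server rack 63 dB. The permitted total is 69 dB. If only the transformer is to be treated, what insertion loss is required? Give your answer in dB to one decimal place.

5.3 dB

Everything except the transformer sums to 10^(63/10) = 1.995e+06 in linear terms, 63.00 dB.
To meet 69 dB overall, the treated transformer may contribute at most 10^(69/10) − 1.995e+06 = 5.948e+06, i.e. 67.74 dB.
Required insertion loss = 73 − 67.74 = 5.26 dB.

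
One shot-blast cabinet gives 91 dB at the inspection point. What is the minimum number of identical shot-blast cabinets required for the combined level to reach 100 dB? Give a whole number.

8

The shortfall is 100 − 91 = 9.0 dB, and N units add 10·log₁₀ N, so need 10·log₁₀ N ≥ 9.0.
N ≥ 10^(9.0/10) = 7.943, so N = 8.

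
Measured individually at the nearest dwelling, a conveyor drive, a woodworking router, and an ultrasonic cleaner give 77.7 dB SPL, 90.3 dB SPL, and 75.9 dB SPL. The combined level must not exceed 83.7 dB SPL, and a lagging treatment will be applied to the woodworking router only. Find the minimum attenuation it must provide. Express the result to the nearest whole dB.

The untreated sources together contribute 10^(77.7/10) + 10^(75.9/10) = 9.779e+07, i.e. 79.90 dB SPL.
The limit corresponds to 10^(83.7/10) = 2.344e+08; subtracting the fixed part leaves 1.366e+08 for the woodworking router, i.e. 81.36 dB SPL.
Required insertion loss = 90.3 − 81.36 = 8.94 dB.

9 dB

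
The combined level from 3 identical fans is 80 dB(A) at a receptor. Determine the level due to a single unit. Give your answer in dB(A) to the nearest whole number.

75 dB(A)

For N identical incoherent sources L_total = L₁ + 10·log₁₀ N, so L₁ = 80 − 10·log₁₀(3) = 80 − 4.771.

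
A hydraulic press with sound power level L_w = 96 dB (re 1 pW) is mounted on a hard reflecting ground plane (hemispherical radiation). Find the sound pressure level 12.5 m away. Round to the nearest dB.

Free-field hemispherical radiation: L_p = L_w − 10·log₁₀(2π·r²), r = 12.5 m.
2π·r² = 981.7 m², 10·log₁₀ of that is 29.920 dB.
L_p = 96 − 29.920 = 66.08 dB.

66 dB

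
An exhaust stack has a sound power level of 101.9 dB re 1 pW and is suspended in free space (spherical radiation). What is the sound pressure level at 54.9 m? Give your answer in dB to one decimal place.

L_p = L_w − 10·log₁₀(4π·r²) with r = 54.9 m.
4π·r² = 3.788e+04 m², 10·log₁₀ of that is 45.784 dB.
L_p = 101.9 − 45.784 = 56.12 dB.

56.1 dB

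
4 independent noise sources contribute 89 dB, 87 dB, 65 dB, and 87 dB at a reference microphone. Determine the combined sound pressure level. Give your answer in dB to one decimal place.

92.6 dB

For uncorrelated sources the intensities add, so convert each level to linear form, sum, and take 10·log₁₀ of the total.
Σ 10^(L/10) = 10^(89/10) + 10^(87/10) + 10^(65/10) + 10^(87/10) = 1.800e+09.
L_total = 10·log₁₀(1.800e+09) = 92.55 dB.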